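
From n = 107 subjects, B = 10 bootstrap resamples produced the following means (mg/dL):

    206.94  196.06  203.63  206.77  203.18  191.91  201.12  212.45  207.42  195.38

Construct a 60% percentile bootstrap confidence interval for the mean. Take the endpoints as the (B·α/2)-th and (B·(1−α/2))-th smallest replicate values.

Sorted replicates: 191.91, 195.38, 196.06, 201.12, 203.18, 203.63, 206.77, 206.94, 207.42, 212.45
α = 0.40; lower rank = 10 × 0.200 = 2; upper rank = 10 × 0.800 = 8.
The 2nd smallest replicate is 195.38; the 8th is 206.94.

(195.38, 206.94)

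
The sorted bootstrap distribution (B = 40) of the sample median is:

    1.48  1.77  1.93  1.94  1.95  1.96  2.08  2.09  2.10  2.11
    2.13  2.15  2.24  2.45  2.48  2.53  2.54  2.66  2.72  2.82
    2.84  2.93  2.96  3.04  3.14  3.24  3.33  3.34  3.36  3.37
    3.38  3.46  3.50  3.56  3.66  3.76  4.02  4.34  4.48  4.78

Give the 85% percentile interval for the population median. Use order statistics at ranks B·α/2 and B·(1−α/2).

α = 0.15; lower rank = 40 × 0.075 = 3; upper rank = 40 × 0.925 = 37.
The 3rd smallest replicate is 1.93; the 37th is 4.02.

(1.93, 4.02)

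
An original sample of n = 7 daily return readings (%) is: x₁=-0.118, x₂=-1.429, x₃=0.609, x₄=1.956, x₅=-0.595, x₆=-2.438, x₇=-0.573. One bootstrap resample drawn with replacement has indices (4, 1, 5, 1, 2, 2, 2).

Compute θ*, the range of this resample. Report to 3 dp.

θ* = 3.385

Resample values: 1.956, -0.118, -0.595, -0.118, -1.429, -1.429, -1.429.
Range = 1.956 − -1.429 = 3.385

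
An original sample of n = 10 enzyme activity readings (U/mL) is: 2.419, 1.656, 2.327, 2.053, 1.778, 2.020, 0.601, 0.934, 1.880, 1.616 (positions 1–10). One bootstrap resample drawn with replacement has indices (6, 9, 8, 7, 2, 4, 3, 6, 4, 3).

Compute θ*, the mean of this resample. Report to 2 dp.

Resample values: 2.020, 1.880, 0.934, 0.601, 1.656, 2.053, 2.327, 2.020, 2.053, 2.327.
Mean = (2.020 + 1.880 + 0.934 + 0.601 + 1.656 + 2.053 + 2.327 + 2.020 + 2.053 + 2.327) / 10 = 17.8710 / 10 = 1.79

θ* = 1.79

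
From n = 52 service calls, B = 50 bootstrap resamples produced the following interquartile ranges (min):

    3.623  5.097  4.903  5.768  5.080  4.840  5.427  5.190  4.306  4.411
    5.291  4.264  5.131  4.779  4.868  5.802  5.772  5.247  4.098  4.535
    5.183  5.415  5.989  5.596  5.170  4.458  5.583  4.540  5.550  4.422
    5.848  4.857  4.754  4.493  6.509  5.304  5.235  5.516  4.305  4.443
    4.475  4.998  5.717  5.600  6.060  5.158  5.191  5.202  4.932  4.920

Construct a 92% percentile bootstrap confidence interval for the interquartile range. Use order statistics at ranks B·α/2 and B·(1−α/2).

Sorted replicates: 3.623, 4.098, 4.264, 4.305, 4.306, 4.411, 4.422, 4.443, 4.458, 4.475, 4.493, 4.535, 4.540, 4.754, 4.779, 4.840, 4.857, 4.868, 4.903, 4.920, 4.932, 4.998, 5.080, 5.097, 5.131, 5.158, 5.170, 5.183, 5.190, 5.191, 5.202, 5.235, 5.247, 5.291, 5.304, 5.415, 5.427, 5.516, 5.550, 5.583, 5.596, 5.600, 5.717, 5.768, 5.772, 5.802, 5.848, 5.989, 6.060, 6.509
α = 0.08; lower rank = 50 × 0.040 = 2; upper rank = 50 × 0.960 = 48.
The 2nd smallest replicate is 4.098; the 48th is 5.989.

(4.098, 5.989)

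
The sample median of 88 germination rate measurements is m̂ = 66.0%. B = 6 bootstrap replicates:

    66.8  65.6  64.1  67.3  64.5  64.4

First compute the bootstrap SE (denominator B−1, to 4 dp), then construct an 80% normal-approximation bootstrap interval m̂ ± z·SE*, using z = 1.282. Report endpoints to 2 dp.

(64.27, 67.73)

Mean of replicates = 65.4500; sum of squared deviations = 9.0950; SE* = √(9.0950/5) = 1.3487
Margin = 1.282 × 1.3487 = 1.729
Interval: 66.0 ± 1.729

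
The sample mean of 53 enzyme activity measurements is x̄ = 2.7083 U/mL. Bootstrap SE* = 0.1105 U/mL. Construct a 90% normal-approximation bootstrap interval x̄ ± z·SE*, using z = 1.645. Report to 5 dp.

Margin = 1.645 × 0.1105 = 0.181773
Interval: 2.7083 ± 0.181773

(2.52653, 2.89007)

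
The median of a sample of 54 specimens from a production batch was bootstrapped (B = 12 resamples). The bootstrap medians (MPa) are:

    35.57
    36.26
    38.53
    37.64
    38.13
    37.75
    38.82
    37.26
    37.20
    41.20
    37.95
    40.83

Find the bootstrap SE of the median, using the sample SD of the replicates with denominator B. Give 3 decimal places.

Bootstrap SE is the standard deviation of the 12 replicate medians.
Mean of replicates: (35.57 + 36.26 + 38.53 + 37.64 + 38.13 + 37.75 + 38.82 + 37.26 + 37.20 + 41.20 + 37.95 + 40.83) / 12 = 457.1400 / 12 = 38.0950
Sum of squared deviations: (−2.5250)² + (−1.8350)² + (+0.4350)² + (−0.4550)² + (+0.0350)² + (−0.3450)² + (+0.7250)² + (−0.8350)² + (−0.8950)² + (+3.1050)² + (−0.1450)² + (+2.7350)² = 29.4255
Variance = 29.4255 / 12 = 2.4521
SE* = √2.4521

SE* = 1.566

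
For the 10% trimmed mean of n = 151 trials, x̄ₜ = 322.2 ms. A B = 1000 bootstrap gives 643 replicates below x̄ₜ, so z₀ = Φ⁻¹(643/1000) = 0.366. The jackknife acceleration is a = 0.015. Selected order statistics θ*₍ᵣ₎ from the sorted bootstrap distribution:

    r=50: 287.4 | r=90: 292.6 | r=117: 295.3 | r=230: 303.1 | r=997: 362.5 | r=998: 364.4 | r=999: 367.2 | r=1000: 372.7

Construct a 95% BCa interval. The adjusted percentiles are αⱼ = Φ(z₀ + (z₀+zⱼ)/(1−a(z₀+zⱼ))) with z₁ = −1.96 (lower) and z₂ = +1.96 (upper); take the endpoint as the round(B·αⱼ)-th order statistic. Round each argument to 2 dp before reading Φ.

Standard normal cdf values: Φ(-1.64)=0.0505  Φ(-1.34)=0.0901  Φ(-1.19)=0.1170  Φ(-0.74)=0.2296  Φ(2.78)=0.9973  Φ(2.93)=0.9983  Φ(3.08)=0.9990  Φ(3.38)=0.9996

(295.3, 362.5)

Lower: z₀ + z₁ = 0.366 + (-1.960) = -1.594; 1 − a(z₀+z₁) = 1 − (0.015)(-1.594) = 1.0239; argument = 0.366 + (-1.594)/1.0239 = -1.1908 → -1.19.
α₁ = Φ(-1.19) = 0.1170; rank = round(1000 × 0.1170) = 117; θ*₍117₎ = 295.3.
Upper: z₀ + z₂ = 2.326; 1 − a(z₀+z₂) = 0.9651; argument = 2.7761 → 2.78; α₂ = 0.9973; rank = 997; θ*₍997₎ = 362.5.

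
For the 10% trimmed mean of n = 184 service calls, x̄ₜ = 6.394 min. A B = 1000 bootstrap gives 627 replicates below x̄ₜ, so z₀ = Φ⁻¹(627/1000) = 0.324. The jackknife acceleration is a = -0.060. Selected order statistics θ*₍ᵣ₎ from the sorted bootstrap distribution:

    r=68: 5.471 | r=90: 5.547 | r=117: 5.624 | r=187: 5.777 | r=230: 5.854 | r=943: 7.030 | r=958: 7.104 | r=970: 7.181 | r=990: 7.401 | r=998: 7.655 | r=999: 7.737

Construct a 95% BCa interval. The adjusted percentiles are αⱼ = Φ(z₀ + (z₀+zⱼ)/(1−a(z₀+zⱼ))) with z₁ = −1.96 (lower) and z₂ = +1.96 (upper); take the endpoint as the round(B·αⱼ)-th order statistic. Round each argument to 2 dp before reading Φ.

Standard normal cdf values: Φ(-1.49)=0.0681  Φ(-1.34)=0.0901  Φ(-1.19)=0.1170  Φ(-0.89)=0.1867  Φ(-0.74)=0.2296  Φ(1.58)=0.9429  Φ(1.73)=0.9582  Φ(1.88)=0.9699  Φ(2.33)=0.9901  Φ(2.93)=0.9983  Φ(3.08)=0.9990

Lower: z₀ + z₁ = 0.324 + (-1.960) = -1.636; 1 − a(z₀+z₁) = 1 − (-0.060)(-1.636) = 0.9018; argument = 0.324 + (-1.636)/0.9018 = -1.4901 → -1.49.
α₁ = Φ(-1.49) = 0.0681; rank = round(1000 × 0.0681) = 68; θ*₍68₎ = 5.471.
Upper: z₀ + z₂ = 2.284; 1 − a(z₀+z₂) = 1.1370; argument = 2.3327 → 2.33; α₂ = 0.9901; rank = 990; θ*₍990₎ = 7.401.

(5.471, 7.401)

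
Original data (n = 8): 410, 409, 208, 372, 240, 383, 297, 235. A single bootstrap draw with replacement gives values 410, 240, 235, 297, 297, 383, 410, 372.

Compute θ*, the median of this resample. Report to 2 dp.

Sorted: 235, 240, 297, 297, 372, 383, 410, 410
Median = average of the two middle values = 334.50

θ* = 334.50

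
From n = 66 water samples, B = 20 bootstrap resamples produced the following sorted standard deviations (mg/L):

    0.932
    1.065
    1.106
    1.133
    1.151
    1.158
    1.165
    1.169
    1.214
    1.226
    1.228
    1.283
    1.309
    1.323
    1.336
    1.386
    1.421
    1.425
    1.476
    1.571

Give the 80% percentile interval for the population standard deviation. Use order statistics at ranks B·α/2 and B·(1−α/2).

(1.065, 1.425)

α = 0.20; lower rank = 20 × 0.100 = 2; upper rank = 20 × 0.900 = 18.
The 2nd smallest replicate is 1.065; the 18th is 1.425.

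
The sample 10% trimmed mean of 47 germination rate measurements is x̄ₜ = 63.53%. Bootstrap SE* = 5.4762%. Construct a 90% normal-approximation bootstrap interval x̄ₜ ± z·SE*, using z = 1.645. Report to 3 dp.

(54.522, 72.538)

Margin = 1.645 × 5.4762 = 9.0083
Interval: 63.53 ± 9.0083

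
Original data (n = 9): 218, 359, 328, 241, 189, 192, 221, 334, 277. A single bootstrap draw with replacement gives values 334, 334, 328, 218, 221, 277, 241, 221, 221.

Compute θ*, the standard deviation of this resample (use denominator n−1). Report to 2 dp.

Mean = 266.1111; sum of squared deviations = 22216.8889
s² = 22216.8889 / 8 = 2777.1111
s = √2777.1111 = 52.70

θ* = 52.70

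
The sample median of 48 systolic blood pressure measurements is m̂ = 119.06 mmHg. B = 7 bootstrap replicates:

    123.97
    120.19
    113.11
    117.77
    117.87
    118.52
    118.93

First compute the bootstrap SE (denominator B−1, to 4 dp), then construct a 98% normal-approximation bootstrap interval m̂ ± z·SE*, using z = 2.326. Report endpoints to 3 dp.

Mean of replicates = 118.6229; sum of squared deviations = 62.8385; SE* = √(62.8385/6) = 3.2362
Margin = 2.326 × 3.2362 = 7.5274
Interval: 119.06 ± 7.5274

(111.533, 126.587)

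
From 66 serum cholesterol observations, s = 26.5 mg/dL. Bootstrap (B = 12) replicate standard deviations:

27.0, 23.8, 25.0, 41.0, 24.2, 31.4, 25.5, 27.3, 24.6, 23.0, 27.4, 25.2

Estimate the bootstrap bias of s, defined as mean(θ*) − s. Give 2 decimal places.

mean(θ*) = (27.0 + 23.8 + 25.0 + 41.0 + 24.2 + 31.4 + 25.5 + 27.3 + 24.6 + 23.0 + 27.4 + 25.2) / 12 = 27.117
bias = 27.117 − 26.5

bias = +0.62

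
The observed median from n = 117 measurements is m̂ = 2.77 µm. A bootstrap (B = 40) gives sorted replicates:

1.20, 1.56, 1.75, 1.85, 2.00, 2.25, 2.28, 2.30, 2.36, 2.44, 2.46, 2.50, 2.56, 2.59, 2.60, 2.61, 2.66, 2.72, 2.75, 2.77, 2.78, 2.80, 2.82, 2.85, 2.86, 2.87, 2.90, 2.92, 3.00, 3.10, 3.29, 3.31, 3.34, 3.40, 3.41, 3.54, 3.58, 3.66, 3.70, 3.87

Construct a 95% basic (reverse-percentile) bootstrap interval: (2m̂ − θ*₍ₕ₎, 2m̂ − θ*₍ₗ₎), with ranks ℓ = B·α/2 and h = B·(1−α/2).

Percentile endpoints at ranks 1 and 39: θ*₍1₎ = 1.20, θ*₍39₎ = 3.70.
Basic interval reflects these around m̂:
  lower = 2 × 2.77 − 3.70 = 1.84
  upper = 2 × 2.77 − 1.20 = 4.34

(1.84, 4.34)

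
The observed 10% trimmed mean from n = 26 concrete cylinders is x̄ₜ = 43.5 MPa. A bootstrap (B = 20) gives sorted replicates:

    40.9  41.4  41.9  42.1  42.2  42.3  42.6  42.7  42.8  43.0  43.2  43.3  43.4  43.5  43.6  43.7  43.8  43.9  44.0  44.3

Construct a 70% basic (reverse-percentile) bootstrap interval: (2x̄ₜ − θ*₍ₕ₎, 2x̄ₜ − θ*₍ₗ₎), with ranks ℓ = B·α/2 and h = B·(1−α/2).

Percentile endpoints at ranks 3 and 17: θ*₍3₎ = 41.9, θ*₍17₎ = 43.8.
Basic interval reflects these around x̄ₜ:
  lower = 2 × 43.5 − 43.8 = 43.2
  upper = 2 × 43.5 − 41.9 = 45.1

(43.2, 45.1)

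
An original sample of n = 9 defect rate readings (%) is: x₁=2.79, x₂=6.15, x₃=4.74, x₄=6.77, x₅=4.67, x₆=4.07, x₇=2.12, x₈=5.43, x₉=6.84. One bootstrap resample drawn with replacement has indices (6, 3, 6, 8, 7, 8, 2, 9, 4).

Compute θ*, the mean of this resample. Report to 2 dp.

Resample values: 4.07, 4.74, 4.07, 5.43, 2.12, 5.43, 6.15, 6.84, 6.77.
Mean = (4.07 + 4.74 + 4.07 + 5.43 + 2.12 + 5.43 + 6.15 + 6.84 + 6.77) / 9 = 45.620 / 9 = 5.07

θ* = 5.07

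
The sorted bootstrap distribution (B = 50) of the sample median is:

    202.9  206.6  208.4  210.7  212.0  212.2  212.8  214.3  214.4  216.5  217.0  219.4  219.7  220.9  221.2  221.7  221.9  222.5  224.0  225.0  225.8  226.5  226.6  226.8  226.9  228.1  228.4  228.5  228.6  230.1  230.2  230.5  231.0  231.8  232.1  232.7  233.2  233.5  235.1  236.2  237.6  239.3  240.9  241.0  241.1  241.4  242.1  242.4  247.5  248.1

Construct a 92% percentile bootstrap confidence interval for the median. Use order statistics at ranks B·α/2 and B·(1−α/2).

(206.6, 242.4)

α = 0.08; lower rank = 50 × 0.040 = 2; upper rank = 50 × 0.960 = 48.
The 2nd smallest replicate is 206.6; the 48th is 242.4.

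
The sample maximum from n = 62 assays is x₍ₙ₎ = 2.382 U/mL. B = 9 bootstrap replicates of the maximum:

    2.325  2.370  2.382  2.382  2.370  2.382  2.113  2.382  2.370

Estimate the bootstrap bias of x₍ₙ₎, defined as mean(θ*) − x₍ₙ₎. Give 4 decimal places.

mean(θ*) = (2.325 + 2.370 + 2.382 + 2.382 + 2.370 + 2.382 + 2.113 + 2.382 + 2.370) / 9 = 2.34178
bias = 2.34178 − 2.382

bias = −0.0402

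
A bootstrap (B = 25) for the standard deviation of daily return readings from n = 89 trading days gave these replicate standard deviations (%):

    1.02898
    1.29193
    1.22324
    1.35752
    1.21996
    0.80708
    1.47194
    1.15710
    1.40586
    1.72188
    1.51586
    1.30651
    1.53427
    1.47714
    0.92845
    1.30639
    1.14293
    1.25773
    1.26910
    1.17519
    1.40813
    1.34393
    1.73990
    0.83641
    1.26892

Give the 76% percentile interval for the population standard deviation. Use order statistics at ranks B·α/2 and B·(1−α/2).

(0.92845, 1.51586)

Sorted replicates: 0.80708, 0.83641, 0.92845, 1.02898, 1.14293, 1.15710, 1.17519, 1.21996, 1.22324, 1.25773, 1.26892, 1.26910, 1.29193, 1.30639, 1.30651, 1.34393, 1.35752, 1.40586, 1.40813, 1.47194, 1.47714, 1.51586, 1.53427, 1.72188, 1.73990
α = 0.24; lower rank = 25 × 0.120 = 3; upper rank = 25 × 0.880 = 22.
The 3rd smallest replicate is 0.92845; the 22nd is 1.51586.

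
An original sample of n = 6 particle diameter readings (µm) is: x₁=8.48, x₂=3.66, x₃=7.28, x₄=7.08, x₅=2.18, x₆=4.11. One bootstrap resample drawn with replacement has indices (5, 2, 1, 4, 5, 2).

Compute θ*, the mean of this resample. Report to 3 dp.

θ* = 4.540

Resample values: 2.18, 3.66, 8.48, 7.08, 2.18, 3.66.
Mean = (2.18 + 3.66 + 8.48 + 7.08 + 2.18 + 3.66) / 6 = 27.240 / 6 = 4.540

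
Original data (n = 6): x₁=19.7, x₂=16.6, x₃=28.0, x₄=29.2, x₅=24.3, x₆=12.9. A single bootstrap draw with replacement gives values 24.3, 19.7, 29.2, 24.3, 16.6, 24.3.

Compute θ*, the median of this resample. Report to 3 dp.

θ* = 24.300

Sorted: 16.6, 19.7, 24.3, 24.3, 24.3, 29.2
Median = average of the two middle values = 24.300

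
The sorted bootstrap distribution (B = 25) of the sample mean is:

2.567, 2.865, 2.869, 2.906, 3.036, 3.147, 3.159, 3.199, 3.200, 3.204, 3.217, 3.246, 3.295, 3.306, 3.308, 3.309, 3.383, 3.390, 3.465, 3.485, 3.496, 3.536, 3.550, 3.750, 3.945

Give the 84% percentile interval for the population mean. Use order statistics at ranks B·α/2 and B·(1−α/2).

α = 0.16; lower rank = 25 × 0.080 = 2; upper rank = 25 × 0.920 = 23.
The 2nd smallest replicate is 2.865; the 23rd is 3.550.

(2.865, 3.550)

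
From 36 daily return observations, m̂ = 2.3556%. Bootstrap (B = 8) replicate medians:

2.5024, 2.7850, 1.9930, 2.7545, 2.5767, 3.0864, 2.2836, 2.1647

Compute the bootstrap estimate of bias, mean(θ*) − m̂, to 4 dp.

bias = +0.1627

mean(θ*) = (2.5024 + 2.7850 + 1.9930 + 2.7545 + 2.5767 + 3.0864 + 2.2836 + 2.1647) / 8 = 2.51829
bias = 2.51829 − 2.3556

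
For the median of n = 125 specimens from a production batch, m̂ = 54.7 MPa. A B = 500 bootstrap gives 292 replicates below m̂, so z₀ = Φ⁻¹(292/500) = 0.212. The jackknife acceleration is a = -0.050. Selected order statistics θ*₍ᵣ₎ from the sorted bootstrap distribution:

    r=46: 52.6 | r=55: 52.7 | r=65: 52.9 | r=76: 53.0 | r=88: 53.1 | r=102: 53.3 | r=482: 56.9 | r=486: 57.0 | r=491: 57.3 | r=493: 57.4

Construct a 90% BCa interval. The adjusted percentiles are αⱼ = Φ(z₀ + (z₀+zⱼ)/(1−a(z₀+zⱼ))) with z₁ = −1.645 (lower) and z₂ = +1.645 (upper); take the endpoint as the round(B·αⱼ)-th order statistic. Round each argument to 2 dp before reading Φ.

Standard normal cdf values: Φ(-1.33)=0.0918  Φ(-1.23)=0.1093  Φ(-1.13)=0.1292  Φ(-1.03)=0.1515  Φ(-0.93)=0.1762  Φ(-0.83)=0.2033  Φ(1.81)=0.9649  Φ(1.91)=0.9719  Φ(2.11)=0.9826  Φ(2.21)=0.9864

Lower: z₀ + z₁ = 0.212 + (-1.645) = -1.433; 1 − a(z₀+z₁) = 1 − (-0.050)(-1.433) = 0.9284; argument = 0.212 + (-1.433)/0.9284 = -1.3316 → -1.33.
α₁ = Φ(-1.33) = 0.0918; rank = round(500 × 0.0918) = 46; θ*₍46₎ = 52.6.
Upper: z₀ + z₂ = 1.857; 1 − a(z₀+z₂) = 1.0929; argument = 1.9112 → 1.91; α₂ = 0.9719; rank = 486; θ*₍486₎ = 57.0.

(52.6, 57.0)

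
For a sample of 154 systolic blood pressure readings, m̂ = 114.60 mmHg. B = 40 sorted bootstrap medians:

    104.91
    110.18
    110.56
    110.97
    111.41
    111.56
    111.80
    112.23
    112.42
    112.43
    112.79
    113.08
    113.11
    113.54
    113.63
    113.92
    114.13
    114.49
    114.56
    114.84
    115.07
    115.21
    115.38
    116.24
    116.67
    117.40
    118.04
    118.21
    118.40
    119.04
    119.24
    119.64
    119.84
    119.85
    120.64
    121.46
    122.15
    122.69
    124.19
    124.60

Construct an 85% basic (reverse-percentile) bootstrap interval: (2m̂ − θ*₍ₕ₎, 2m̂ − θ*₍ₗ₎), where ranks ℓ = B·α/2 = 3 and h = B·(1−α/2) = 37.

(107.05, 118.64)

Percentile endpoints at ranks 3 and 37: θ*₍3₎ = 110.56, θ*₍37₎ = 122.15.
Basic interval reflects these around m̂:
  lower = 2 × 114.60 − 122.15 = 107.05
  upper = 2 × 114.60 − 110.56 = 118.64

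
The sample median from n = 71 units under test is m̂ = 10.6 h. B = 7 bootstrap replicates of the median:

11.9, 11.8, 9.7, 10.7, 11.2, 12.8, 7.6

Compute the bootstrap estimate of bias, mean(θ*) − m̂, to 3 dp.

bias = +0.214

mean(θ*) = (11.9 + 11.8 + 9.7 + 10.7 + 11.2 + 12.8 + 7.6) / 7 = 10.8143
bias = 10.8143 − 10.6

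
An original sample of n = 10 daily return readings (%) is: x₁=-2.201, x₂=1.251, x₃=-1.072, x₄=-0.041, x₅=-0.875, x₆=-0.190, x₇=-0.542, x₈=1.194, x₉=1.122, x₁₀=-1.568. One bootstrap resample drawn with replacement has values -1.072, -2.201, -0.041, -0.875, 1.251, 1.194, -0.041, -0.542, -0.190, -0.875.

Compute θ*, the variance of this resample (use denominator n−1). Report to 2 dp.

Mean = -0.3392; sum of squared deviations = 9.6981
s² = 9.6981 / 9 = 1.0776

θ* = 1.08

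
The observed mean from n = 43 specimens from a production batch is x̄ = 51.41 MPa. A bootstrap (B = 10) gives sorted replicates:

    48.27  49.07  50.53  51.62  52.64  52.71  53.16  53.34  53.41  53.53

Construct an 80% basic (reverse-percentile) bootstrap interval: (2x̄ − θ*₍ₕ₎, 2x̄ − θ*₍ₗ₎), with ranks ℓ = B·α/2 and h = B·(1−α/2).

Percentile endpoints at ranks 1 and 9: θ*₍1₎ = 48.27, θ*₍9₎ = 53.41.
Basic interval reflects these around x̄:
  lower = 2 × 51.41 − 53.41 = 49.41
  upper = 2 × 51.41 − 48.27 = 54.55

(49.41, 54.55)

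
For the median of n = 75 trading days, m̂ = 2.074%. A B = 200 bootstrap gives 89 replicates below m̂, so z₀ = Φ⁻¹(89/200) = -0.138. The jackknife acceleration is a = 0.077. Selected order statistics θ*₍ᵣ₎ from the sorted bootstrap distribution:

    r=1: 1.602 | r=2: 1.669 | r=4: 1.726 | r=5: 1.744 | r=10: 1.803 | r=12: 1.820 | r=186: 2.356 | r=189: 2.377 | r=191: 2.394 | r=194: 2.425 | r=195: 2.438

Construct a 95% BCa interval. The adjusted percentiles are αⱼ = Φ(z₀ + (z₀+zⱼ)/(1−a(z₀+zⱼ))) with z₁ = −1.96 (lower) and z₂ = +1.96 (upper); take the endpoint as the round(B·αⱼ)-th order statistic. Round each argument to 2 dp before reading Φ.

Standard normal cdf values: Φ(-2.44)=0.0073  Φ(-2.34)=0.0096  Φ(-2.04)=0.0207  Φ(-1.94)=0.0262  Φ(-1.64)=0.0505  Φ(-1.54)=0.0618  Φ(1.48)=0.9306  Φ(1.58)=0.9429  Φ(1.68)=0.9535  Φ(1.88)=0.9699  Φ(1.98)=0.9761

Lower: z₀ + z₁ = -0.138 + (-1.960) = -2.098; 1 − a(z₀+z₁) = 1 − (0.077)(-2.098) = 1.1615; argument = -0.138 + (-2.098)/1.1615 = -1.9442 → -1.94.
α₁ = Φ(-1.94) = 0.0262; rank = round(200 × 0.0262) = 5; θ*₍5₎ = 1.744.
Upper: z₀ + z₂ = 1.822; 1 − a(z₀+z₂) = 0.8597; argument = 1.9813 → 1.98; α₂ = 0.9761; rank = 195; θ*₍195₎ = 2.438.

(1.744, 2.438)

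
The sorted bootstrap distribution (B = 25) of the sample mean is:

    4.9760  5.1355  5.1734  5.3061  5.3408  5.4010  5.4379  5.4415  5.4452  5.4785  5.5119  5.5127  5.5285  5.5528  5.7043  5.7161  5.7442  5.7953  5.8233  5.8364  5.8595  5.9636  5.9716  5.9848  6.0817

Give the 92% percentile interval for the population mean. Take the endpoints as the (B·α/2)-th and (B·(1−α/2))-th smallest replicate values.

(4.9760, 5.9848)

α = 0.08; lower rank = 25 × 0.040 = 1; upper rank = 25 × 0.960 = 24.
The 1st smallest replicate is 4.9760; the 24th is 5.9848.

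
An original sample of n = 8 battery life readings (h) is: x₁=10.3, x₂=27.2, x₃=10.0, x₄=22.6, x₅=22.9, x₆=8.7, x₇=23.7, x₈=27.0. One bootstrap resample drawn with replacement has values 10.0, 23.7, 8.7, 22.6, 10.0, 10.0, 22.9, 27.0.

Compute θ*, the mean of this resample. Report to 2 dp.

θ* = 16.86

Mean = (10.0 + 23.7 + 8.7 + 22.6 + 10.0 + 10.0 + 22.9 + 27.0) / 8 = 134.90 / 8 = 16.86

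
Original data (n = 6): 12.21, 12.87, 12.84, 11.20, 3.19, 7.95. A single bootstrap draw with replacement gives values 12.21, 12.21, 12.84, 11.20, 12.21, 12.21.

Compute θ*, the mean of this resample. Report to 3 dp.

θ* = 12.147

Mean = (12.21 + 12.21 + 12.84 + 11.20 + 12.21 + 12.21) / 6 = 72.880 / 6 = 12.147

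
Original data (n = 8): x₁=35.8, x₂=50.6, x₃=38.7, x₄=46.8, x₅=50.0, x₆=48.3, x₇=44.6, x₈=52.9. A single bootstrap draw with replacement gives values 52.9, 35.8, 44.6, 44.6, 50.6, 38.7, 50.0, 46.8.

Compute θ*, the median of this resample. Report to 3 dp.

Sorted: 35.8, 38.7, 44.6, 44.6, 46.8, 50.0, 50.6, 52.9
Median = average of the two middle values = 45.700

θ* = 45.700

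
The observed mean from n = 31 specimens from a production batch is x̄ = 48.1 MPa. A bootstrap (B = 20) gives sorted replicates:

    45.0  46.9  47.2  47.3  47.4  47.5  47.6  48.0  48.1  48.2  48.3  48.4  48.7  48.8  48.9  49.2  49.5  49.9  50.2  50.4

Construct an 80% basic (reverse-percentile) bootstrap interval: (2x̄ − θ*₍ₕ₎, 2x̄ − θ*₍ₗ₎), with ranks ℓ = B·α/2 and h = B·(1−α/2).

Percentile endpoints at ranks 2 and 18: θ*₍2₎ = 46.9, θ*₍18₎ = 49.9.
Basic interval reflects these around x̄:
  lower = 2 × 48.1 − 49.9 = 46.3
  upper = 2 × 48.1 − 46.9 = 49.3

(46.3, 49.3)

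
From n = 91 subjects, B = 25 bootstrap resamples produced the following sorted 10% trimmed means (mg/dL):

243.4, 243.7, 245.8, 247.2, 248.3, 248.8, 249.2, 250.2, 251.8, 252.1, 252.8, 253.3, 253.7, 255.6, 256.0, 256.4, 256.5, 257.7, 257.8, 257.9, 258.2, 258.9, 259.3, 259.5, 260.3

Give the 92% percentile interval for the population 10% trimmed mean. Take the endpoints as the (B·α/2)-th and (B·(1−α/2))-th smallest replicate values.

α = 0.08; lower rank = 25 × 0.040 = 1; upper rank = 25 × 0.960 = 24.
The 1st smallest replicate is 243.4; the 24th is 259.5.

(243.4, 259.5)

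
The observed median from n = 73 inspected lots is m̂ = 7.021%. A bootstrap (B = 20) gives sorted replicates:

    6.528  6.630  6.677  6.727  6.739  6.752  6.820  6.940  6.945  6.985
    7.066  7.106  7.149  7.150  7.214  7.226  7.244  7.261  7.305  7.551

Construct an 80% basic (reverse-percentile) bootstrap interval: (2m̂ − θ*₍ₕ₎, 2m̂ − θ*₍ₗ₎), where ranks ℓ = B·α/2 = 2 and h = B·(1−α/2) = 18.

(6.781, 7.412)

Percentile endpoints at ranks 2 and 18: θ*₍2₎ = 6.630, θ*₍18₎ = 7.261.
Basic interval reflects these around m̂:
  lower = 2 × 7.021 − 7.261 = 6.781
  upper = 2 × 7.021 − 6.630 = 7.412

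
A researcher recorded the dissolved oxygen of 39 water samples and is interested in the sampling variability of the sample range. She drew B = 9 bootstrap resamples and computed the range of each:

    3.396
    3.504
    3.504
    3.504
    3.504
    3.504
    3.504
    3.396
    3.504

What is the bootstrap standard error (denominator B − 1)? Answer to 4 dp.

SE* = 0.0476

Bootstrap SE is the standard deviation of the 9 replicate ranges.
Mean of replicates: (3.396 + 3.504 + 3.504 + 3.504 + 3.504 + 3.504 + 3.504 + 3.396 + 3.504) / 9 = 31.32000 / 9 = 3.48000
Sum of squared deviations: (−0.08400)² + (+0.02400)² + (+0.02400)² + (+0.02400)² + (+0.02400)² + (+0.02400)² + (+0.02400)² + (−0.08400)² + (+0.02400)² = 0.01814
Variance = 0.01814 / 8 = 0.00227
SE* = √0.00227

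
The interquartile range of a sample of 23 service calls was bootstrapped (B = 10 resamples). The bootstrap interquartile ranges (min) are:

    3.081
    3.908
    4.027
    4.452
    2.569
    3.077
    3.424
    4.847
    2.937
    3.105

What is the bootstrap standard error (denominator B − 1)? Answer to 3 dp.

Bootstrap SE is the standard deviation of the 10 replicate interquartile ranges.
Mean of replicates: (3.081 + 3.908 + 4.027 + 4.452 + 2.569 + 3.077 + 3.424 + 4.847 + 2.937 + 3.105) / 10 = 35.4270 / 10 = 3.5427
Sum of squared deviations: (−0.4617)² + (+0.3653)² + (+0.4843)² + (+0.9093)² + (−0.9737)² + (−0.4657)² + (−0.1187)² + (+1.3043)² + (−0.6057)² + (−0.4377)² = 4.8467
Variance = 4.8467 / 9 = 0.5385
SE* = √0.5385

SE* = 0.734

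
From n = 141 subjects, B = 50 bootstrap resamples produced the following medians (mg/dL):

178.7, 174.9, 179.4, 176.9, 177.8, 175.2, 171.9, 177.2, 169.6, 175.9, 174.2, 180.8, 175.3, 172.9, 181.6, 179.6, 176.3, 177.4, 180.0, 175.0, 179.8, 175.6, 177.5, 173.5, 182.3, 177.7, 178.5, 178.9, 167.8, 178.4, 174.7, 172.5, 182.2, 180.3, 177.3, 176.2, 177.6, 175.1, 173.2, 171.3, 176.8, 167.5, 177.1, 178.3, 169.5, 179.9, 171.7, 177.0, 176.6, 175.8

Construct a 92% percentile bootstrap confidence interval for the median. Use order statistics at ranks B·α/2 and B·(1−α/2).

(167.8, 181.6)

Sorted replicates: 167.5, 167.8, 169.5, 169.6, 171.3, 171.7, 171.9, 172.5, 172.9, 173.2, 173.5, 174.2, 174.7, 174.9, 175.0, 175.1, 175.2, 175.3, 175.6, 175.8, 175.9, 176.2, 176.3, 176.6, 176.8, 176.9, 177.0, 177.1, 177.2, 177.3, 177.4, 177.5, 177.6, 177.7, 177.8, 178.3, 178.4, 178.5, 178.7, 178.9, 179.4, 179.6, 179.8, 179.9, 180.0, 180.3, 180.8, 181.6, 182.2, 182.3
α = 0.08; lower rank = 50 × 0.040 = 2; upper rank = 50 × 0.960 = 48.
The 2nd smallest replicate is 167.8; the 48th is 181.6.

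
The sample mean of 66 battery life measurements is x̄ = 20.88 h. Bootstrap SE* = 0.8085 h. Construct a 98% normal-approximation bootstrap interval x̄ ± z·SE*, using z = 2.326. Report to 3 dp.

Margin = 2.326 × 0.8085 = 1.8806
Interval: 20.88 ± 1.8806

(18.999, 22.761)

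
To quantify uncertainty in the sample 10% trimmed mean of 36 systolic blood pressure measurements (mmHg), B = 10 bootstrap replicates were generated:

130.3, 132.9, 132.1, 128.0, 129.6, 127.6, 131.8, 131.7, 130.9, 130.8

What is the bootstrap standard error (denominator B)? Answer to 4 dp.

SE* = 1.6481

Bootstrap SE is the standard deviation of the 10 replicate 10% trimmed means.
Mean of replicates: (130.3 + 132.9 + 132.1 + 128.0 + 129.6 + 127.6 + 131.8 + 131.7 + 130.9 + 130.8) / 10 = 1305.70000 / 10 = 130.57000
Sum of squared deviations: (−0.27000)² + (+2.33000)² + (+1.53000)² + (−2.57000)² + (−0.97000)² + (−2.97000)² + (+1.23000)² + (+1.13000)² + (+0.33000)² + (+0.23000)² = 27.16100
Variance = 27.16100 / 10 = 2.71610
SE* = √2.71610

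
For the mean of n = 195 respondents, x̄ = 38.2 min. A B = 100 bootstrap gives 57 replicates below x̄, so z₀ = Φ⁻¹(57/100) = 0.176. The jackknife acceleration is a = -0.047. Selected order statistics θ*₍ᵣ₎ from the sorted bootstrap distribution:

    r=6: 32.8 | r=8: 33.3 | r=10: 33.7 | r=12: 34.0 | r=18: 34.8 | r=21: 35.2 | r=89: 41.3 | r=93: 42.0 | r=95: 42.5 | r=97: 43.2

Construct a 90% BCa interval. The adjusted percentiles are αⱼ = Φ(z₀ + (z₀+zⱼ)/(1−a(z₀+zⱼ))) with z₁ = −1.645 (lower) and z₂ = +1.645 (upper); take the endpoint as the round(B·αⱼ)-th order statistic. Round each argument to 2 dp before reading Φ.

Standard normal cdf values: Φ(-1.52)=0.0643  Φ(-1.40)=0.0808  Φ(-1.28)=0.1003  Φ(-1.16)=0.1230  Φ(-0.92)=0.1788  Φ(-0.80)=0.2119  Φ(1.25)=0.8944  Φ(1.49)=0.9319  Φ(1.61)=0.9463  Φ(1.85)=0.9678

(33.3, 43.2)

Lower: z₀ + z₁ = 0.176 + (-1.645) = -1.469; 1 − a(z₀+z₁) = 1 − (-0.047)(-1.469) = 0.9310; argument = 0.176 + (-1.469)/0.9310 = -1.4019 → -1.40.
α₁ = Φ(-1.40) = 0.0808; rank = round(100 × 0.0808) = 8; θ*₍8₎ = 33.3.
Upper: z₀ + z₂ = 1.821; 1 − a(z₀+z₂) = 1.0856; argument = 1.8534 → 1.85; α₂ = 0.9678; rank = 97; θ*₍97₎ = 43.2.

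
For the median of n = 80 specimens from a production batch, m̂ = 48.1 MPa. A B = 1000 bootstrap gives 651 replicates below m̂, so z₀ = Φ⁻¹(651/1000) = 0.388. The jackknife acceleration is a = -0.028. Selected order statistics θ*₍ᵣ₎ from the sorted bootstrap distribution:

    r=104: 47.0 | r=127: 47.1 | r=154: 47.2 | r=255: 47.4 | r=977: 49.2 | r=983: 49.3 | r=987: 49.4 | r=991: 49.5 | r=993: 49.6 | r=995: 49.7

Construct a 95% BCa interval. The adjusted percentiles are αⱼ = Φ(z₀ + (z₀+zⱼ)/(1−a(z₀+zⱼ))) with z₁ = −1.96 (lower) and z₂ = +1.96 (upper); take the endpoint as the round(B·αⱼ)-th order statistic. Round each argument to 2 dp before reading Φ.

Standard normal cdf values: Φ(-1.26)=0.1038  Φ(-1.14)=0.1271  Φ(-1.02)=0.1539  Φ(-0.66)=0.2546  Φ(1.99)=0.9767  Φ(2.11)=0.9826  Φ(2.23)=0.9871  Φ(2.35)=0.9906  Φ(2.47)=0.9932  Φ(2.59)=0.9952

(47.0, 49.7)

Lower: z₀ + z₁ = 0.388 + (-1.960) = -1.572; 1 − a(z₀+z₁) = 1 − (-0.028)(-1.572) = 0.9560; argument = 0.388 + (-1.572)/0.9560 = -1.2564 → -1.26.
α₁ = Φ(-1.26) = 0.1038; rank = round(1000 × 0.1038) = 104; θ*₍104₎ = 47.0.
Upper: z₀ + z₂ = 2.348; 1 − a(z₀+z₂) = 1.0657; argument = 2.5912 → 2.59; α₂ = 0.9952; rank = 995; θ*₍995₎ = 49.7.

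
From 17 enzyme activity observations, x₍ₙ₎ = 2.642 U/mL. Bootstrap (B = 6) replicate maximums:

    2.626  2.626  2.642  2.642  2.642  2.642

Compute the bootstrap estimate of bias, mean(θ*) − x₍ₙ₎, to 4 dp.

bias = −0.0053

mean(θ*) = (2.626 + 2.626 + 2.642 + 2.642 + 2.642 + 2.642) / 6 = 2.63667
bias = 2.63667 − 2.642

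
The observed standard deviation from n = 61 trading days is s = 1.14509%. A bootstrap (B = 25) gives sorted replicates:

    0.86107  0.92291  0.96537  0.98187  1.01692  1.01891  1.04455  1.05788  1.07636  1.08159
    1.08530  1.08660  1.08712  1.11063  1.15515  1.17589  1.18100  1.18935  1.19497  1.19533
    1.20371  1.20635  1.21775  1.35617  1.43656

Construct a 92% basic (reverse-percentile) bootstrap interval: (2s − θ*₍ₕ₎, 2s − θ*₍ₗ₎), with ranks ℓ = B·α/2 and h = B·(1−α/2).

(0.93401, 1.42911)

Percentile endpoints at ranks 1 and 24: θ*₍1₎ = 0.86107, θ*₍24₎ = 1.35617.
Basic interval reflects these around s:
  lower = 2 × 1.14509 − 1.35617 = 0.93401
  upper = 2 × 1.14509 − 0.86107 = 1.42911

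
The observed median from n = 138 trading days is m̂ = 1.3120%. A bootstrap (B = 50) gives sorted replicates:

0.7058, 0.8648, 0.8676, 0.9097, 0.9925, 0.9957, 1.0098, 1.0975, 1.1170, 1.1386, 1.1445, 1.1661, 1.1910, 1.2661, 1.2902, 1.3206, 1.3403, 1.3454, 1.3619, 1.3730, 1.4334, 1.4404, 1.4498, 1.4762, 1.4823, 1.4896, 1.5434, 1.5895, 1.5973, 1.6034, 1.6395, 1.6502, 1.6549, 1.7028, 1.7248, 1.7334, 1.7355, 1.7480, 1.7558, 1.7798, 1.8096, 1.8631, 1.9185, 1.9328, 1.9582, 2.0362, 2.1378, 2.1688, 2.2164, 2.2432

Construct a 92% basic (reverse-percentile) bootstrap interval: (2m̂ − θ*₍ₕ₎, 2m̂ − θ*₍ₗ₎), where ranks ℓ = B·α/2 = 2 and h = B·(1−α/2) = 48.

(0.4552, 1.7592)

Percentile endpoints at ranks 2 and 48: θ*₍2₎ = 0.8648, θ*₍48₎ = 2.1688.
Basic interval reflects these around m̂:
  lower = 2 × 1.3120 − 2.1688 = 0.4552
  upper = 2 × 1.3120 − 0.8648 = 1.7592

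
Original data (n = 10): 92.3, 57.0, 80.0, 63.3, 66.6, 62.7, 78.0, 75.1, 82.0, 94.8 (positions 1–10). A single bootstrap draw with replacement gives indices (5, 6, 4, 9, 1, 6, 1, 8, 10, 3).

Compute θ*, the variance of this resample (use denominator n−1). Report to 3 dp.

Resample values: 66.6, 62.7, 63.3, 82.0, 92.3, 62.7, 92.3, 75.1, 94.8, 80.0.
Mean = 77.1800; sum of squared deviations = 1527.1360
s² = 1527.1360 / 9 = 169.6818

θ* = 169.682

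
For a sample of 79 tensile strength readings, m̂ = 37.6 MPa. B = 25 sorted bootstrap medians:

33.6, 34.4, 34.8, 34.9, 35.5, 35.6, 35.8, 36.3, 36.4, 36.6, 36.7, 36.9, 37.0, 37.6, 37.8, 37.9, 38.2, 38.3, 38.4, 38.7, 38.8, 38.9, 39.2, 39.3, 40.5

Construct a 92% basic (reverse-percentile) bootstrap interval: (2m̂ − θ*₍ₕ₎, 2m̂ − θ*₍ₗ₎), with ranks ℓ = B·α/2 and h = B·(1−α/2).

Percentile endpoints at ranks 1 and 24: θ*₍1₎ = 33.6, θ*₍24₎ = 39.3.
Basic interval reflects these around m̂:
  lower = 2 × 37.6 − 39.3 = 35.9
  upper = 2 × 37.6 − 33.6 = 41.6

(35.9, 41.6)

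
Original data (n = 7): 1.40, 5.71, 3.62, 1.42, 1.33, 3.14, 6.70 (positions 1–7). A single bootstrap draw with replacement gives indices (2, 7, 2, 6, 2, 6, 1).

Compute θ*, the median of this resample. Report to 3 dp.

Resample values: 5.71, 6.70, 5.71, 3.14, 5.71, 3.14, 1.40.
Sorted: 1.40, 3.14, 3.14, 5.71, 5.71, 5.71, 6.70
Median = middle value = 5.710

θ* = 5.710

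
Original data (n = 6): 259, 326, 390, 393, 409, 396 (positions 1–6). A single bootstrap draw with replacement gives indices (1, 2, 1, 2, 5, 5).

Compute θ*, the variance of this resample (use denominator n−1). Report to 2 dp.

θ* = 4517.07

Resample values: 259, 326, 259, 326, 409, 409.
Mean = 331.3333; sum of squared deviations = 22585.3333
s² = 22585.3333 / 5 = 4517.0667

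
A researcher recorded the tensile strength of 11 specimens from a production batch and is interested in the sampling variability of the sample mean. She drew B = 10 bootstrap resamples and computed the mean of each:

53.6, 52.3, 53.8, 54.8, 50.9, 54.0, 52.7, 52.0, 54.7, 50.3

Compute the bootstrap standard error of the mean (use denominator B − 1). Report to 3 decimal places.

Bootstrap SE is the standard deviation of the 10 replicate means.
Mean of replicates: (53.6 + 52.3 + 53.8 + 54.8 + 50.9 + 54.0 + 52.7 + 52.0 + 54.7 + 50.3) / 10 = 529.1000 / 10 = 52.9100
Sum of squared deviations: (+0.6900)² + (−0.6100)² + (+0.8900)² + (+1.8900)² + (−2.0100)² + (+1.0900)² + (−0.2100)² + (−0.9100)² + (+1.7900)² + (−2.6100)² = 21.3290
Variance = 21.3290 / 9 = 2.3699
SE* = √2.3699

SE* = 1.539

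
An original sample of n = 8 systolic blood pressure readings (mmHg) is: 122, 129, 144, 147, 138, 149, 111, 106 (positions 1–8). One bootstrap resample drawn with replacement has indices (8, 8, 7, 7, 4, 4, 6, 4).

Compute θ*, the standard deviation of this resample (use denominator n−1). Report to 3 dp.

θ* = 20.942

Resample values: 106, 106, 111, 111, 147, 147, 149, 147.
Mean = 128.0000; sum of squared deviations = 3070.0000
s² = 3070.0000 / 7 = 438.5714
s = √438.5714 = 20.942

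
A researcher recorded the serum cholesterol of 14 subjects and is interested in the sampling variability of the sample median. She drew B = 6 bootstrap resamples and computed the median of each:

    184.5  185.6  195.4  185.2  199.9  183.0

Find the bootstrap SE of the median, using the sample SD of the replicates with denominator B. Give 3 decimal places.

SE* = 6.351

Bootstrap SE is the standard deviation of the 6 replicate medians.
Mean of replicates: (184.5 + 185.6 + 195.4 + 185.2 + 199.9 + 183.0) / 6 = 1133.6000 / 6 = 188.9333
Sum of squared deviations: (−4.4333)² + (−3.3333)² + (+6.4667)² + (−3.7333)² + (+10.9667)² + (−5.9333)² = 241.9933
Variance = 241.9933 / 6 = 40.3322
SE* = √40.3322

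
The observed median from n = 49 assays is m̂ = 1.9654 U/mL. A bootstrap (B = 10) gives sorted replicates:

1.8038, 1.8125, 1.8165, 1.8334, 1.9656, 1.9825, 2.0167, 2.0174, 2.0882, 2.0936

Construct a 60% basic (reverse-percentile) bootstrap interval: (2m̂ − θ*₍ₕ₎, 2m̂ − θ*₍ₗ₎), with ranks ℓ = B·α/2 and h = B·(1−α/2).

Percentile endpoints at ranks 2 and 8: θ*₍2₎ = 1.8125, θ*₍8₎ = 2.0174.
Basic interval reflects these around m̂:
  lower = 2 × 1.9654 − 2.0174 = 1.9134
  upper = 2 × 1.9654 − 1.8125 = 2.1183

(1.9134, 2.1183)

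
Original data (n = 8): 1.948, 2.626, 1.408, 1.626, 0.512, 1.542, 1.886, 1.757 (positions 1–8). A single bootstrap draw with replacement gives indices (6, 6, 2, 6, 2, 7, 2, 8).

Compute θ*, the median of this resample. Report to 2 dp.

θ* = 1.82

Resample values: 1.542, 1.542, 2.626, 1.542, 2.626, 1.886, 2.626, 1.757.
Sorted: 1.542, 1.542, 1.542, 1.757, 1.886, 2.626, 2.626, 2.626
Median = average of the two middle values = 1.82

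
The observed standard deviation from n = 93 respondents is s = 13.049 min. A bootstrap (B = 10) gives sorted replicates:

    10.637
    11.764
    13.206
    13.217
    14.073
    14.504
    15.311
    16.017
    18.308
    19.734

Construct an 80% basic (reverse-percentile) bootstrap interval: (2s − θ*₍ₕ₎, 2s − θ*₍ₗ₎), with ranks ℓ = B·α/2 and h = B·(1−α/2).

Percentile endpoints at ranks 1 and 9: θ*₍1₎ = 10.637, θ*₍9₎ = 18.308.
Basic interval reflects these around s:
  lower = 2 × 13.049 − 18.308 = 7.790
  upper = 2 × 13.049 − 10.637 = 15.461

(7.790, 15.461)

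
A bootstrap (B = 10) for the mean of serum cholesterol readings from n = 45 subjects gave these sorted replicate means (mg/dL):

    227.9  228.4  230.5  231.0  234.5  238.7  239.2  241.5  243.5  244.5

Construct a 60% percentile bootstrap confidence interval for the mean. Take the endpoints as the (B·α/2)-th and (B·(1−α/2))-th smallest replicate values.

α = 0.40; lower rank = 10 × 0.200 = 2; upper rank = 10 × 0.800 = 8.
The 2nd smallest replicate is 228.4; the 8th is 241.5.

(228.4, 241.5)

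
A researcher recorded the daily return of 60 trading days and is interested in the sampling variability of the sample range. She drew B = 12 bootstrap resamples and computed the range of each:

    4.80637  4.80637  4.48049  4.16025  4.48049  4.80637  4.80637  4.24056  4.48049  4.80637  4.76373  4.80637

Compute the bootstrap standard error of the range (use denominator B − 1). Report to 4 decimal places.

Bootstrap SE is the standard deviation of the 12 replicate ranges.
Mean of replicates: (4.80637 + 4.80637 + 4.48049 + 4.16025 + 4.48049 + 4.80637 + 4.80637 + 4.24056 + 4.48049 + 4.80637 + 4.76373 + 4.80637) / 12 = 55.444230 / 12 = 4.620353
Sum of squared deviations: (+0.186018)² + (+0.186018)² + (−0.139863)² + (−0.460103)² + (−0.139863)² + (+0.186018)² + (+0.186018)² + (−0.379792)² + (−0.139863)² + (+0.186018)² + (+0.143377)² + (+0.186018)² = 0.642793
Variance = 0.642793 / 11 = 0.058436
SE* = √0.058436

SE* = 0.2417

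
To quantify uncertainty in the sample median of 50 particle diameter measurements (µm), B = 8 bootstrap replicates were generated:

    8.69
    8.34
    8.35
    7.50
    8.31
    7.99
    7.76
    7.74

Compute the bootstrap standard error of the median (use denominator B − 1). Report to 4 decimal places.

Bootstrap SE is the standard deviation of the 8 replicate medians.
Mean of replicates: (8.69 + 8.34 + 8.35 + 7.50 + 8.31 + 7.99 + 7.76 + 7.74) / 8 = 64.68000 / 8 = 8.08500
Sum of squared deviations: (+0.60500)² + (+0.25500)² + (+0.26500)² + (−0.58500)² + (+0.22500)² + (−0.09500)² + (−0.32500)² + (−0.34500)² = 1.12780
Variance = 1.12780 / 7 = 0.16111
SE* = √0.16111

SE* = 0.4014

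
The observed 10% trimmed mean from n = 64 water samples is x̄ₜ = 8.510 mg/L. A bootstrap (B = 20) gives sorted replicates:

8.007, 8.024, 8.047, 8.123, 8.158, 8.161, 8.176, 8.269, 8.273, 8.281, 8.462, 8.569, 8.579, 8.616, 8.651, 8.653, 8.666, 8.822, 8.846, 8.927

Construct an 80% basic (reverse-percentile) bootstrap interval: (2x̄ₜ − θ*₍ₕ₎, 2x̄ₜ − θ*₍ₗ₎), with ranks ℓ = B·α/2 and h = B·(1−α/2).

(8.198, 8.996)

Percentile endpoints at ranks 2 and 18: θ*₍2₎ = 8.024, θ*₍18₎ = 8.822.
Basic interval reflects these around x̄ₜ:
  lower = 2 × 8.510 − 8.822 = 8.198
  upper = 2 × 8.510 − 8.024 = 8.996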